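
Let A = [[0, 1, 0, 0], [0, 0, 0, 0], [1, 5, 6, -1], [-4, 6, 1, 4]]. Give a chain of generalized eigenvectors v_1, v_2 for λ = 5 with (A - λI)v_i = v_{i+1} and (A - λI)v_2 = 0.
We seek v_1 ∈ ker((A - 5I)^2) \ ker(A - 5I), then set v_{i+1} = (A - 5I) v_i.

One such chain is v_1 = [[0, 0, 0, -1]]^T, v_2 = [[0, 0, 1, 1]]^T. Check: (A - 5I) v_2 = [[0, 0, 0, 0]]^T = 0.

v_1 = [[0, 0, 0, -1]]^T, v_2 = [[0, 0, 1, 1]]^T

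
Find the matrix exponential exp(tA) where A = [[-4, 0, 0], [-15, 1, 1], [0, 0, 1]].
A has Jordan form J = [[-4, 0, 0], [0, 1, 1], [0, 0, 1]] with A = PJP^{-1}, so e^{tA} = P e^{tJ} P^{-1}.

For a Jordan block J_k(λ), e^{tJ_k(λ)} = e^{λt} · (I + tN + t^2 N^2/2! + ... + t^{k-1} N^{k-1}/(k-1)!) where N is the nilpotent superdiagonal part.

Assembling the blocks and conjugating back gives the entries of e^{tA} as shown above.

e^{tA} = [[e^{-4*t}, 0, 0], [-3*e^{t} + 3*e^{-4*t}, e^{t}, t*e^{t}], [0, 0, e^{t}]]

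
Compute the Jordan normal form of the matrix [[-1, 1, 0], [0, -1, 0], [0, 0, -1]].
The characteristic polynomial is det(xI - A) = (x + 1)^3, so the eigenvalues are -1 (algebraic multiplicity 3).

For λ = -1: rank(A + I) = 1, rank((A + I)^2) = 0. The eigenspace has dimension 3 - 1 = 2, so there are 2 Jordan blocks; the rank sequence gives block sizes [2, 1].

Assembling the blocks gives the Jordan form J above.

J = [[-1, 1, 0], [0, -1, 0], [0, 0, -1]]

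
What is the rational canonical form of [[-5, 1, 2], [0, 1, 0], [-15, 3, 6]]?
R = [[0, 0, 0], [1, 0, -1], [0, 1, 2]]

The invariant factors of A (the non-unit diagonal entries of the Smith normal form of xI - A over ℚ[x]) are x(x - 1)^2, each dividing the next. The characteristic polynomial is their product, x(x - 1)^2.

The rational canonical form is the block-diagonal matrix of companion matrices C(f_i):
R = [[0, 0, 0], [1, 0, -1], [0, 1, 2]].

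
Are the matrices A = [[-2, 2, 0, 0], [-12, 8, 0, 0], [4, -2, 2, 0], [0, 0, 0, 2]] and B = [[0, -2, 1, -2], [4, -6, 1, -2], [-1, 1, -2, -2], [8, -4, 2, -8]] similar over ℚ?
trace(A) = 10 but trace(B) = -16. The trace is a similarity invariant, so A and B are not similar.

No.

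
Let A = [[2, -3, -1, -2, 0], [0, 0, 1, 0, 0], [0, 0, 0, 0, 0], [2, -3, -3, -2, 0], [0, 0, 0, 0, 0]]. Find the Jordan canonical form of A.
J = [[0, 1, 0, 0, 0], [0, 0, 1, 0, 0], [0, 0, 0, 0, 0], [0, 0, 0, 0, 0], [0, 0, 0, 0, 0]]

The characteristic polynomial is det(xI - A) = x^5, so the eigenvalues are 0 (algebraic multiplicity 5).

For λ = 0: rank(A) = 2, rank(A^2) = 1, rank(A^3) = 0. The eigenspace has dimension 5 - 2 = 3, so there are 3 Jordan blocks; the rank sequence gives block sizes [3, 1, 1].

Assembling the blocks gives the Jordan form J above.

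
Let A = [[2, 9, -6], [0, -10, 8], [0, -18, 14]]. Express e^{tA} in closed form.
e^{tA} = [[e^{2*t}, 9*t*e^{2*t}, -6*t*e^{2*t}], [0, (1 - 12*t)*e^{2*t}, 8*t*e^{2*t}], [0, -18*t*e^{2*t}, (12*t + 1)*e^{2*t}]]

A has Jordan form J = [[2, 1, 0], [0, 2, 0], [0, 0, 2]] with A = PJP^{-1}, so e^{tA} = P e^{tJ} P^{-1}.

For a Jordan block J_k(λ), e^{tJ_k(λ)} = e^{λt} · (I + tN + t^2 N^2/2! + ... + t^{k-1} N^{k-1}/(k-1)!) where N is the nilpotent superdiagonal part.

Assembling the blocks and conjugating back gives the entries of e^{tA} as shown above.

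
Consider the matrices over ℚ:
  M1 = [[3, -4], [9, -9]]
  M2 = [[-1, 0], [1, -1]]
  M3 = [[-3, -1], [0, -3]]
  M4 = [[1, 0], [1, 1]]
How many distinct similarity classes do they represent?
3 classes: {M1, M3}, {M2}, {M4}

Characteristic polynomials: χ_{M1} = (x + 3)^2, χ_{M2} = (x + 1)^2, χ_{M3} = (x + 3)^2, χ_{M4} = (x - 1)^2.

{M1, M3}: invariant factors (x + 3)^2.

{M2}: invariant factors (x + 1)^2.

{M4}: invariant factors (x - 1)^2.

Matrices are similar if and only if their invariant-factor lists agree; the partition into similarity classes is {M1, M3}, {M2}, {M4}.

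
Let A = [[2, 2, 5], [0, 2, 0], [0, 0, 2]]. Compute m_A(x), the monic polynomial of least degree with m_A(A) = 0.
m_A(x) = (x - 2)^2

The characteristic polynomial factors as (x - 2)^3. The minimal polynomial is ∏(x - λ)^{k_λ} where k_λ is the size of the largest Jordan block at λ.

For λ = 2: rank(A - 2I) = 1, and the largest Jordan block has size 2 (the smallest k with rank((A - 2I)^k) = rank((A - 2I)^(k+1))).

So m_A(x) = (x - 2)^2.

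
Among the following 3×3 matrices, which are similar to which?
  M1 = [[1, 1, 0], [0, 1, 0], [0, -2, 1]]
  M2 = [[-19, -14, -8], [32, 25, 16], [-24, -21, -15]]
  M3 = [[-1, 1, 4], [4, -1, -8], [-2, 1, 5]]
2 classes: {M1, M3}, {M2}

Characteristic polynomials: χ_{M1} = (x - 1)^3, χ_{M2} = (x + 3)^3, χ_{M3} = (x - 1)^3.

{M1, M3}: invariant factors x - 1, (x - 1)^2.

{M2}: invariant factors x + 3, (x + 3)^2.

Matrices are similar if and only if their invariant-factor lists agree; the partition into similarity classes is {M1, M3}, {M2}.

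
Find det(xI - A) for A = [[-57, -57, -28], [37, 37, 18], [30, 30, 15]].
χ_A(x) = x^2(x + 5)

xI - A = [[x + 57, 57, 28], [-37, x - 37, -18], [-30, -30, x - 15]].

Expanding det(xI - A) along the first row:
det(xI - A) = + (x + 57)·det([[x - 37, -18], [-30, x - 15]]) - (57)·det([[-37, -18], [-30, x - 15]]) + (28)·det([[-37, x - 37], [-30, -30]]).

Evaluating gives χ_A(x) = x^3 + 5x^2 = x^2(x + 5).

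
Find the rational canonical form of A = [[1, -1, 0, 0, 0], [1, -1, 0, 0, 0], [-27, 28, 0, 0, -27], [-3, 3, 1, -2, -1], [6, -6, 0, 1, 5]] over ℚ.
The invariant factors of A (the non-unit diagonal entries of the Smith normal form of xI - A over ℚ[x]) are x^2(x - 3)^2(x + 3), each dividing the next. The characteristic polynomial is their product, x^2(x - 3)^2(x + 3).

The rational canonical form is the block-diagonal matrix of companion matrices C(f_i):
R = [[0, 0, 0, 0, 0], [1, 0, 0, 0, 0], [0, 1, 0, 0, -27], [0, 0, 1, 0, 9], [0, 0, 0, 1, 3]].

R = [[0, 0, 0, 0, 0], [1, 0, 0, 0, 0], [0, 1, 0, 0, -27], [0, 0, 1, 0, 9], [0, 0, 0, 1, 3]]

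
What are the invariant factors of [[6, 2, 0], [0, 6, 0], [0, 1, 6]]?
The Jordan structure of A has elementary divisors (x - 6)^2, (x - 6). Arranging the block sizes at each eigenvalue in decreasing order and taking row products gives the invariant factors.

Invariant factors (smallest first, each dividing the next): x - 6, (x - 6)^2.

Check: the last factor (x - 6)^2 is the minimal polynomial, and the product (x - 6)^3 is the characteristic polynomial.

x - 6, (x - 6)^2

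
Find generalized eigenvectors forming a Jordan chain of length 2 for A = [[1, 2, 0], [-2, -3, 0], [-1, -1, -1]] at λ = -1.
We seek v_1 ∈ ker((A + I)^2) \ ker(A + I), then set v_{i+1} = (A + I) v_i.

One such chain is v_1 = [[3, -4, -1]]^T, v_2 = [[-2, 2, 1]]^T. Check: (A + I) v_2 = [[0, 0, 0]]^T = 0.

v_1 = [[3, -4, -1]]^T, v_2 = [[-2, 2, 1]]^T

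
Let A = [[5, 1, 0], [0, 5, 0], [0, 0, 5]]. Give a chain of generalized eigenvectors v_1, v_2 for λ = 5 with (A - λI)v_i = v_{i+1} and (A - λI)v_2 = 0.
We seek v_1 ∈ ker((A - 5I)^2) \ ker(A - 5I), then set v_{i+1} = (A - 5I) v_i.

One such chain is v_1 = [[-2, 1, -1]]^T, v_2 = [[1, 0, 0]]^T. Check: (A - 5I) v_2 = [[0, 0, 0]]^T = 0.

v_1 = [[-2, 1, -1]]^T, v_2 = [[1, 0, 0]]^T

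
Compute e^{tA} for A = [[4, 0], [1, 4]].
A has Jordan form J = [[4, 1], [0, 4]] with A = PJP^{-1}, so e^{tA} = P e^{tJ} P^{-1}.

For a Jordan block J_k(λ), e^{tJ_k(λ)} = e^{λt} · (I + tN + t^2 N^2/2! + ... + t^{k-1} N^{k-1}/(k-1)!) where N is the nilpotent superdiagonal part.

Assembling the blocks and conjugating back gives the entries of e^{tA} as shown above.

e^{tA} = [[e^{4*t}, 0], [t*e^{4*t}, e^{4*t}]]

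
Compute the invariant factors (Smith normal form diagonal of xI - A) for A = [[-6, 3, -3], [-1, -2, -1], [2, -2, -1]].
x + 3, (x + 3)^2

The Jordan structure of A has elementary divisors (x + 3)^2, (x + 3). Arranging the block sizes at each eigenvalue in decreasing order and taking row products gives the invariant factors.

Invariant factors (smallest first, each dividing the next): x + 3, (x + 3)^2.

Check: the last factor (x + 3)^2 is the minimal polynomial, and the product (x + 3)^3 is the characteristic polynomial.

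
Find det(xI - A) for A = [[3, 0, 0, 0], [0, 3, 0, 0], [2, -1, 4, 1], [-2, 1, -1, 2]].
χ_A(x) = (x - 3)^4

xI - A = [[x - 3, 0, 0, 0], [0, x - 3, 0, 0], [-2, 1, x - 4, -1], [2, -1, 1, x - 2]].

Expanding det(xI - A) along the first row:
det(xI - A) = + (x - 3)·det([[x - 3, 0, 0], [1, x - 4, -1], [-1, 1, x - 2]]) - (0)·det([[0, 0, 0], [-2, x - 4, -1], [2, 1, x - 2]]) + (0)·det([[0, x - 3, 0], [-2, 1, -1], [2, -1, x - 2]]) - (0)·det([[0, x - 3, 0], [-2, 1, x - 4], [2, -1, 1]]).

Evaluating gives χ_A(x) = x^4 - 12x^3 + 54x^2 - 108x + 81 = (x - 3)^4.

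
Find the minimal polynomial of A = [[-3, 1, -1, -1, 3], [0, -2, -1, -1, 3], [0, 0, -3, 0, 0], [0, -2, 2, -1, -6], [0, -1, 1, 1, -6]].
The characteristic polynomial factors as (x + 3)^5. The minimal polynomial is ∏(x - λ)^{k_λ} where k_λ is the size of the largest Jordan block at λ.

For λ = -3: rank(A + 3I) = 1, and the largest Jordan block has size 2 (the smallest k with rank((A + 3I)^k) = rank((A + 3I)^(k+1))).

So m_A(x) = (x + 3)^2.

m_A(x) = (x + 3)^2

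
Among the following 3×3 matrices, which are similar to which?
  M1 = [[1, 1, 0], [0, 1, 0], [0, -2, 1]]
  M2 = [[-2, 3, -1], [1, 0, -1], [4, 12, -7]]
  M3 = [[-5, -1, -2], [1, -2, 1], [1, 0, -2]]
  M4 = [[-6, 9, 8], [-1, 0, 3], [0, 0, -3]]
Characteristic polynomials: χ_{M1} = (x - 1)^3, χ_{M2} = (x + 3)^3, χ_{M3} = (x + 3)^3, χ_{M4} = (x + 3)^3.

{M1}: invariant factors x - 1, (x - 1)^2.

{M2}: invariant factors x + 3, (x + 3)^2.

{M3, M4}: invariant factors (x + 3)^3.

Matrices are similar if and only if their invariant-factor lists agree; the partition into similarity classes is {M1}, {M2}, {M3, M4}.

3 classes: {M1}, {M2}, {M3, M4}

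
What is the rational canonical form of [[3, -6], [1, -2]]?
R = [[0, 0], [1, 1]]

The invariant factors of A (the non-unit diagonal entries of the Smith normal form of xI - A over ℚ[x]) are x(x - 1), each dividing the next. The characteristic polynomial is their product, x(x - 1).

The rational canonical form is the block-diagonal matrix of companion matrices C(f_i):
R = [[0, 0], [1, 1]].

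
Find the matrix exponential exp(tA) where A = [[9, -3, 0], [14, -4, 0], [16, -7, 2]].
A has Jordan form J = [[2, 1, 0], [0, 2, 0], [0, 0, 3]] with A = PJP^{-1}, so e^{tA} = P e^{tJ} P^{-1}.

For a Jordan block J_k(λ), e^{tJ_k(λ)} = e^{λt} · (I + tN + t^2 N^2/2! + ... + t^{k-1} N^{k-1}/(k-1)!) where N is the nilpotent superdiagonal part.

Assembling the blocks and conjugating back gives the entries of e^{tA} as shown above.

e^{tA} = [[(7*e^{t} - 6)*e^{2*t}, 3*(1 - e^{t})*e^{2*t}, 0], [14*(e^{t} - 1)*e^{2*t}, (7 - 6*e^{t})*e^{2*t}, 0], [2*(t + 7*e^{t} - 7)*e^{2*t}, (-t - 6*e^{t} + 6)*e^{2*t}, e^{2*t}]]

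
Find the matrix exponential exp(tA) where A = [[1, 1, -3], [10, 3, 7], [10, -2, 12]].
e^{tA} = [[(5 - 4*e^{t})*e^{5*t}, t*e^{5*t}, (-t - 2*e^{t} + 2)*e^{5*t}], [10*(e^{t} - 1)*e^{5*t}, (1 - 2*t)*e^{5*t}, (2*t + 5*e^{t} - 5)*e^{5*t}], [10*(e^{t} - 1)*e^{5*t}, -2*t*e^{5*t}, (2*t + 5*e^{t} - 4)*e^{5*t}]]

A has Jordan form J = [[5, 1, 0], [0, 5, 0], [0, 0, 6]] with A = PJP^{-1}, so e^{tA} = P e^{tJ} P^{-1}.

For a Jordan block J_k(λ), e^{tJ_k(λ)} = e^{λt} · (I + tN + t^2 N^2/2! + ... + t^{k-1} N^{k-1}/(k-1)!) where N is the nilpotent superdiagonal part.

Assembling the blocks and conjugating back gives the entries of e^{tA} as shown above.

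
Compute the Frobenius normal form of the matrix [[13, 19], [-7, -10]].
The invariant factors of A (the non-unit diagonal entries of the Smith normal form of xI - A over ℚ[x]) are x^2 - 3x + 3, each dividing the next. The characteristic polynomial is their product, x^2 - 3x + 3.

The rational canonical form is the block-diagonal matrix of companion matrices C(f_i):
R = [[0, -3], [1, 3]].

Note the characteristic polynomial does not split into linear factors over ℚ, so A has no Jordan form over ℚ; the rational canonical form exists over any field.

R = [[0, -3], [1, 3]]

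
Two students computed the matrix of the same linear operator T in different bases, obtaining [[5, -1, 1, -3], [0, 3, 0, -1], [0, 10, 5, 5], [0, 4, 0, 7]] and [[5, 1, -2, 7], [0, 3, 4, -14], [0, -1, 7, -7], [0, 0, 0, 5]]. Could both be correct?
Both have characteristic polynomial (x - 5)^4 and minimal polynomial (x - 5)^2. But rank(A - 5I) = 2 for A while rank(B - 5I) = 1 for B, so the number of Jordan blocks at λ = 5 differs. A and B are not similar.

No.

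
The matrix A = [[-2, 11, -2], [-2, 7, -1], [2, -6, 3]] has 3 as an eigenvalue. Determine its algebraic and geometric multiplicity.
The characteristic polynomial is (x - 3)^2(x - 2), so the factor x - 3 appears with exponent 2: the algebraic multiplicity is 2.

rank(A - 3I) = 2, so the eigenspace has dimension 3 - 2 = 1: the geometric multiplicity is 1.

Since 1 < 2, A is not diagonalizable.

algebraic multiplicity 2, geometric multiplicity 1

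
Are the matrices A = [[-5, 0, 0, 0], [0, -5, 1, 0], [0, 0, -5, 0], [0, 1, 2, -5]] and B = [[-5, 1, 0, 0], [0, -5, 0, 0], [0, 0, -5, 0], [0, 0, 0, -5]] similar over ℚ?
No.

Both have characteristic polynomial (x + 5)^4, but the minimal polynomial of A is (x + 5)^3 while the minimal polynomial of B is (x + 5)^2. The minimal polynomial is a similarity invariant, so A and B are not similar.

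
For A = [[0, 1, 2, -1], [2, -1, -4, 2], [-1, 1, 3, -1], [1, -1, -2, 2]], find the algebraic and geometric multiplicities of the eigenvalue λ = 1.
algebraic multiplicity 4, geometric multiplicity 3

The characteristic polynomial is (x - 1)^4, so the factor x - 1 appears with exponent 4: the algebraic multiplicity is 4.

rank(A - I) = 1, so the eigenspace has dimension 4 - 1 = 3: the geometric multiplicity is 3.

Since 3 < 4, A is not diagonalizable.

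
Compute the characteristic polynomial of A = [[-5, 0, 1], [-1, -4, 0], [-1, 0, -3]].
χ_A(x) = (x + 4)^3

xI - A = [[x + 5, 0, -1], [1, x + 4, 0], [1, 0, x + 3]].

Expanding det(xI - A) along the first row:
det(xI - A) = + (x + 5)·det([[x + 4, 0], [0, x + 3]]) - (0)·det([[1, 0], [1, x + 3]]) + (-1)·det([[1, x + 4], [1, 0]]).

Evaluating gives χ_A(x) = x^3 + 12x^2 + 48x + 64 = (x + 4)^3.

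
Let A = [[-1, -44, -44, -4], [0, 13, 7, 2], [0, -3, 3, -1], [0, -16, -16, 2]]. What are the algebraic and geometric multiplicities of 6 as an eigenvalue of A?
algebraic multiplicity 3, geometric multiplicity 1

The characteristic polynomial is (x - 6)^3(x + 1), so the factor x - 6 appears with exponent 3: the algebraic multiplicity is 3.

rank(A - 6I) = 3, so the eigenspace has dimension 4 - 3 = 1: the geometric multiplicity is 1.

Since 1 < 3, A is not diagonalizable.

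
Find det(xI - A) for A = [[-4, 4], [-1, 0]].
xI - A = [[x + 4, -4], [1, x]].

Expanding det(xI - A) along the first row:
det(xI - A) = + (x + 4)·det([[x]]) - (-4)·det([[1]]).

Evaluating gives χ_A(x) = x^2 + 4x + 4 = (x + 2)^2.

χ_A(x) = (x + 2)^2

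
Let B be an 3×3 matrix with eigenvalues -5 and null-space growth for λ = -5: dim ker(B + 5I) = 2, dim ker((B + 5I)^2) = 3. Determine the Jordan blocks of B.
Jordan blocks: (-5, 2), (-5, 1)

λ = -5: successive nullity increments [2, 1] count blocks of size ≥ k; block sizes are [2, 1].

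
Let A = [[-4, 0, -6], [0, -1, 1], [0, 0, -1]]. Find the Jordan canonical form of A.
The characteristic polynomial is det(xI - A) = (x + 1)^2(x + 4), so the eigenvalues are -4 (algebraic multiplicity 1), -1 (algebraic multiplicity 2).

For λ = -4: algebraic multiplicity 1 gives one 1×1 block.

For λ = -1: rank(A + I) = 2, rank((A + I)^2) = 1. The eigenspace has dimension 3 - 2 = 1, so there is 1 Jordan block; the rank sequence gives block sizes [2].

Assembling the blocks gives the Jordan form J above.

J = [[-4, 0, 0], [0, -1, 1], [0, 0, -1]]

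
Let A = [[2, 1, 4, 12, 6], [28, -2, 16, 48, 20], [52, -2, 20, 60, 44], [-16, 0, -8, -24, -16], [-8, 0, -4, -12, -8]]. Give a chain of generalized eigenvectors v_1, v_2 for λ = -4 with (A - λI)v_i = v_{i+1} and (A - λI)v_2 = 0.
v_1 = [[0, 1, 0, 0, 0]]^T, v_2 = [[1, 2, -2, 0, 0]]^T

We seek v_1 ∈ ker((A + 4I)^2) \ ker(A + 4I), then set v_{i+1} = (A + 4I) v_i.

One such chain is v_1 = [[0, 1, 0, 0, 0]]^T, v_2 = [[1, 2, -2, 0, 0]]^T. Check: (A + 4I) v_2 = [[0, 0, 0, 0, 0]]^T = 0.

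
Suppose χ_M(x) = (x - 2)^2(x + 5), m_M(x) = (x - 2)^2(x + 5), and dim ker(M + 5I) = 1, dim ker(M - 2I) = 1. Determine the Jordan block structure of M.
λ = -5: algebraic multiplicity 1 (exponent in χ_M), largest block size 1 (exponent in m_M), 1 block (geometric multiplicity). This forces block sizes [1].
λ = 2: algebraic multiplicity 2 (exponent in χ_M), largest block size 2 (exponent in m_M), 1 block (geometric multiplicity). This forces block sizes [2].

Jordan blocks: (-5, 1), (2, 2)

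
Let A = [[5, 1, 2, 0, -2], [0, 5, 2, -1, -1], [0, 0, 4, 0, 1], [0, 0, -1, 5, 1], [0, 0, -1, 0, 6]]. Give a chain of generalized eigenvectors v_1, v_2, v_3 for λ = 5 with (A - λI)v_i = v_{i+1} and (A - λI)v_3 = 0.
v_1 = [[0, 0, 1, 0, 1]]^T, v_2 = [[0, 1, 0, 0, 0]]^T, v_3 = [[1, 0, 0, 0, 0]]^T

We seek v_1 ∈ ker((A - 5I)^3) \ ker((A - 5I)^2), then set v_{i+1} = (A - 5I) v_i.

One such chain is v_1 = [[0, 0, 1, 0, 1]]^T, v_2 = [[0, 1, 0, 0, 0]]^T, v_3 = [[1, 0, 0, 0, 0]]^T. Check: (A - 5I) v_3 = [[0, 0, 0, 0, 0]]^T = 0.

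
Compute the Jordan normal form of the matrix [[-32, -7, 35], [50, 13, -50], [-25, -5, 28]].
The characteristic polynomial is det(xI - A) = (x - 3)^3, so the eigenvalues are 3 (algebraic multiplicity 3).

For λ = 3: rank(A - 3I) = 1, rank((A - 3I)^2) = 0. The eigenspace has dimension 3 - 1 = 2, so there are 2 Jordan blocks; the rank sequence gives block sizes [2, 1].

Assembling the blocks gives the Jordan form J above.

J = [[3, 1, 0], [0, 3, 0], [0, 0, 3]]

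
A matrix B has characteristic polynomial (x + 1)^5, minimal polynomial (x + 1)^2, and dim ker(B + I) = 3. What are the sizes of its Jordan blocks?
Jordan blocks: (-1, 2), (-1, 2), (-1, 1)

λ = -1: algebraic multiplicity 5 (exponent in χ_B), largest block size 2 (exponent in m_B), 3 blocks (geometric multiplicity). These force block sizes [2, 2, 1].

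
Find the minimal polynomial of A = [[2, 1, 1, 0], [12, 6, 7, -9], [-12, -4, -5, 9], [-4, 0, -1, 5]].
The characteristic polynomial factors as (x - 2)^4. The minimal polynomial is ∏(x - λ)^{k_λ} where k_λ is the size of the largest Jordan block at λ.

For λ = 2: rank(A - 2I) = 2, and the largest Jordan block has size 2 (the smallest k with rank((A - 2I)^k) = rank((A - 2I)^(k+1))).

So m_A(x) = (x - 2)^2.

m_A(x) = (x - 2)^2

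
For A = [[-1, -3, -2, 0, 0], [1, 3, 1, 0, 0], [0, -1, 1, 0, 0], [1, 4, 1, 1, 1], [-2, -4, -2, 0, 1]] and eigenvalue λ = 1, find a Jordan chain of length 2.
v_1 = [[0, 0, 0, 0, 1]]^T, v_2 = [[0, 0, 0, 1, 0]]^T

We seek v_1 ∈ ker((A - I)^2) \ ker(A - I), then set v_{i+1} = (A - I) v_i.

One such chain is v_1 = [[0, 0, 0, 0, 1]]^T, v_2 = [[0, 0, 0, 1, 0]]^T. Check: (A - I) v_2 = [[0, 0, 0, 0, 0]]^T = 0.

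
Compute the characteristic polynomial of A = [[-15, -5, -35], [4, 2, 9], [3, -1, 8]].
χ_A(x) = x^2(x + 5)

xI - A = [[x + 15, 5, 35], [-4, x - 2, -9], [-3, 1, x - 8]].

Expanding det(xI - A) along the first row:
det(xI - A) = + (x + 15)·det([[x - 2, -9], [1, x - 8]]) - (5)·det([[-4, -9], [-3, x - 8]]) + (35)·det([[-4, x - 2], [-3, 1]]).

Evaluating gives χ_A(x) = x^3 + 5x^2 = x^2(x + 5).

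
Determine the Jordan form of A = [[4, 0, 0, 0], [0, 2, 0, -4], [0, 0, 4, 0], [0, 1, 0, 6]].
J = [[4, 1, 0, 0], [0, 4, 0, 0], [0, 0, 4, 0], [0, 0, 0, 4]]

The characteristic polynomial is det(xI - A) = (x - 4)^4, so the eigenvalues are 4 (algebraic multiplicity 4).

For λ = 4: rank(A - 4I) = 1, rank((A - 4I)^2) = 0. The eigenspace has dimension 4 - 1 = 3, so there are 3 Jordan blocks; the rank sequence gives block sizes [2, 1, 1].

Assembling the blocks gives the Jordan form J above.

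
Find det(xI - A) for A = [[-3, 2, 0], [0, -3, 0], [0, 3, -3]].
χ_A(x) = (x + 3)^3

xI - A = [[x + 3, -2, 0], [0, x + 3, 0], [0, -3, x + 3]].

Expanding det(xI - A) along the first row:
det(xI - A) = + (x + 3)·det([[x + 3, 0], [-3, x + 3]]) - (-2)·det([[0, 0], [0, x + 3]]) + (0)·det([[0, x + 3], [0, -3]]).

Evaluating gives χ_A(x) = x^3 + 9x^2 + 27x + 27 = (x + 3)^3.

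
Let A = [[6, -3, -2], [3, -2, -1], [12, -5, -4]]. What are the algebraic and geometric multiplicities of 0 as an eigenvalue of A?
algebraic multiplicity 3, geometric multiplicity 1

The characteristic polynomial is x^3, so the factor x appears with exponent 3: the algebraic multiplicity is 3.

rank(A) = 2, so the eigenspace has dimension 3 - 2 = 1: the geometric multiplicity is 1.

Since 1 < 3, A is not diagonalizable.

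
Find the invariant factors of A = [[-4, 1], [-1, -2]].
The Jordan structure of A has elementary divisors (x + 3)^2. Arranging the block sizes at each eigenvalue in decreasing order and taking row products gives the invariant factors.

Invariant factors (smallest first, each dividing the next): (x + 3)^2.

Check: the last factor (x + 3)^2 is the minimal polynomial, and the product (x + 3)^2 is the characteristic polynomial.

(x + 3)^2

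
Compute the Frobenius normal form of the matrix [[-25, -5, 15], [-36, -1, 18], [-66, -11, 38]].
R = [[5, 0, 0], [0, 0, -10], [0, 1, 7]]

The invariant factors of A (the non-unit diagonal entries of the Smith normal form of xI - A over ℚ[x]) are x - 5, (x - 5)(x - 2), each dividing the next. The characteristic polynomial is their product, (x - 5)^2(x - 2).

The rational canonical form is the block-diagonal matrix of companion matrices C(f_i):
R = [[5, 0, 0], [0, 0, -10], [0, 1, 7]].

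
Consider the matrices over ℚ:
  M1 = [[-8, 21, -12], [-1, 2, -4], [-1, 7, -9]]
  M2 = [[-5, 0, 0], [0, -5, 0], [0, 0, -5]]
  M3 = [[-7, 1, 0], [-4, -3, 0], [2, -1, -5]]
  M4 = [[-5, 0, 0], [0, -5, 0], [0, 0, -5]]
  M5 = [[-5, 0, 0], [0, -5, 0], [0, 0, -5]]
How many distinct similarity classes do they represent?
2 classes: {M1, M3}, {M2, M4, M5}

Characteristic polynomials: χ_{M1} = (x + 5)^3, χ_{M2} = (x + 5)^3, χ_{M3} = (x + 5)^3, χ_{M4} = (x + 5)^3, χ_{M5} = (x + 5)^3.

{M1, M3}: invariant factors x + 5, (x + 5)^2.

{M2, M4, M5}: invariant factors x + 5, x + 5, x + 5.

Matrices are similar if and only if their invariant-factor lists agree; the partition into similarity classes is {M1, M3}, {M2, M4, M5}.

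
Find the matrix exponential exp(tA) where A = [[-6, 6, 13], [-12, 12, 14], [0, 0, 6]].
e^{tA} = [[2 - e^{6*t}, e^{6*t} - 1, t*e^{6*t} + 2*e^{6*t} - 2], [2 - 2*e^{6*t}, 2*e^{6*t} - 1, 2*t*e^{6*t} + 2*e^{6*t} - 2], [0, 0, e^{6*t}]]

A has Jordan form J = [[0, 0, 0], [0, 6, 1], [0, 0, 6]] with A = PJP^{-1}, so e^{tA} = P e^{tJ} P^{-1}.

For a Jordan block J_k(λ), e^{tJ_k(λ)} = e^{λt} · (I + tN + t^2 N^2/2! + ... + t^{k-1} N^{k-1}/(k-1)!) where N is the nilpotent superdiagonal part.

Assembling the blocks and conjugating back gives the entries of e^{tA} as shown above.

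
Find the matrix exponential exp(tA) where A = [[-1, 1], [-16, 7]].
e^{tA} = [[(1 - 4*t)*e^{3*t}, t*e^{3*t}], [-16*t*e^{3*t}, (4*t + 1)*e^{3*t}]]

A has Jordan form J = [[3, 1], [0, 3]] with A = PJP^{-1}, so e^{tA} = P e^{tJ} P^{-1}.

For a Jordan block J_k(λ), e^{tJ_k(λ)} = e^{λt} · (I + tN + t^2 N^2/2! + ... + t^{k-1} N^{k-1}/(k-1)!) where N is the nilpotent superdiagonal part.

Assembling the blocks and conjugating back gives the entries of e^{tA} as shown above.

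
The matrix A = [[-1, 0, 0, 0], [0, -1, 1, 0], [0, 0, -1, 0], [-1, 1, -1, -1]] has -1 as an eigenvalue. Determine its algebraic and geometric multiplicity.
algebraic multiplicity 4, geometric multiplicity 2

The characteristic polynomial is (x + 1)^4, so the factor x + 1 appears with exponent 4: the algebraic multiplicity is 4.

rank(A + I) = 2, so the eigenspace has dimension 4 - 2 = 2: the geometric multiplicity is 2.

Since 2 < 4, A is not diagonalizable.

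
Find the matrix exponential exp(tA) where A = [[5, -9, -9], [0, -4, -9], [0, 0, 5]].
e^{tA} = [[e^{5*t}, (1 - e^{9*t})*e^{-4*t}, (1 - e^{9*t})*e^{-4*t}], [0, e^{-4*t}, (1 - e^{9*t})*e^{-4*t}], [0, 0, e^{5*t}]]

A has Jordan form J = [[-4, 0, 0], [0, 5, 0], [0, 0, 5]] with A = PJP^{-1}, so e^{tA} = P e^{tJ} P^{-1}.

For a Jordan block J_k(λ), e^{tJ_k(λ)} = e^{λt} · (I + tN + t^2 N^2/2! + ... + t^{k-1} N^{k-1}/(k-1)!) where N is the nilpotent superdiagonal part.

Assembling the blocks and conjugating back gives the entries of e^{tA} as shown above.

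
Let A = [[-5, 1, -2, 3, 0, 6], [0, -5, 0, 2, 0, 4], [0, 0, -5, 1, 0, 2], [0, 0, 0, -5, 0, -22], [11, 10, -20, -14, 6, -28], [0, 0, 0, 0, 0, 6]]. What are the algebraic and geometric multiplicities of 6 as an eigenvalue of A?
algebraic multiplicity 2, geometric multiplicity 2

The characteristic polynomial is (x - 6)^2(x + 5)^4, so the factor x - 6 appears with exponent 2: the algebraic multiplicity is 2.

rank(A - 6I) = 4, so the eigenspace has dimension 6 - 4 = 2: the geometric multiplicity is 2.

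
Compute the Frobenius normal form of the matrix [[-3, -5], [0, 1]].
The invariant factors of A (the non-unit diagonal entries of the Smith normal form of xI - A over ℚ[x]) are (x - 1)(x + 3), each dividing the next. The characteristic polynomial is their product, (x - 1)(x + 3).

The rational canonical form is the block-diagonal matrix of companion matrices C(f_i):
R = [[0, 3], [1, -2]].

R = [[0, 3], [1, -2]]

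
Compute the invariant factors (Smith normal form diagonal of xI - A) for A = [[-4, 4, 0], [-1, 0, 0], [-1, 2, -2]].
The Jordan structure of A has elementary divisors (x + 2)^2, (x + 2). Arranging the block sizes at each eigenvalue in decreasing order and taking row products gives the invariant factors.

Invariant factors (smallest first, each dividing the next): x + 2, (x + 2)^2.

Check: the last factor (x + 2)^2 is the minimal polynomial, and the product (x + 2)^3 is the characteristic polynomial.

x + 2, (x + 2)^2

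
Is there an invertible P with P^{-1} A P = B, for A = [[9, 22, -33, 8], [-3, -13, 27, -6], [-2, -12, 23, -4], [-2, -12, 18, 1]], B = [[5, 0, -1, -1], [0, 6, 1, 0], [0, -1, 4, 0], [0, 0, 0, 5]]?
Yes.

Two matrices over a field are similar if and only if they have the same invariant factors.

Both A and B have characteristic polynomial (x - 5)^4 and minimal polynomial (x - 5)^3. Computing further, both have invariant factors x - 5, (x - 5)^3. Hence A and B are similar.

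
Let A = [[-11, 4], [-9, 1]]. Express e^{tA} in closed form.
e^{tA} = [[(1 - 6*t)*e^{-5*t}, 4*t*e^{-5*t}], [-9*t*e^{-5*t}, (6*t + 1)*e^{-5*t}]]

A has Jordan form J = [[-5, 1], [0, -5]] with A = PJP^{-1}, so e^{tA} = P e^{tJ} P^{-1}.

For a Jordan block J_k(λ), e^{tJ_k(λ)} = e^{λt} · (I + tN + t^2 N^2/2! + ... + t^{k-1} N^{k-1}/(k-1)!) where N is the nilpotent superdiagonal part.

Assembling the blocks and conjugating back gives the entries of e^{tA} as shown above.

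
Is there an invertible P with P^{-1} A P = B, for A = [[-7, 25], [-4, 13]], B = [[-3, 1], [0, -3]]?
trace(A) = 6 but trace(B) = -6. The trace is a similarity invariant, so A and B are not similar.

No.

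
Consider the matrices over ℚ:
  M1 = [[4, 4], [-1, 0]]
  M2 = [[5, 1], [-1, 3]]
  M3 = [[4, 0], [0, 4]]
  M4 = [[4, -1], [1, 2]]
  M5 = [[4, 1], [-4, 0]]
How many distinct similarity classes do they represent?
Characteristic polynomials: χ_{M1} = (x - 2)^2, χ_{M2} = (x - 4)^2, χ_{M3} = (x - 4)^2, χ_{M4} = (x - 3)^2, χ_{M5} = (x - 2)^2.

{M1, M5}: invariant factors (x - 2)^2.

{M2}: invariant factors (x - 4)^2.

{M3}: invariant factors x - 4, x - 4.

{M4}: invariant factors (x - 3)^2.

Matrices are similar if and only if their invariant-factor lists agree; the partition into similarity classes is {M1, M5}, {M2}, {M3}, {M4}.

4 classes: {M1, M5}, {M2}, {M3}, {M4}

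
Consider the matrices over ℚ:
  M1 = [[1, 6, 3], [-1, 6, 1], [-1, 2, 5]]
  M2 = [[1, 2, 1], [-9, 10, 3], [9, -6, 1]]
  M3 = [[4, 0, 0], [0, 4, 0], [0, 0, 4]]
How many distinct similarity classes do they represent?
2 classes: {M1, M2}, {M3}

Characteristic polynomials: χ_{M1} = (x - 4)^3, χ_{M2} = (x - 4)^3, χ_{M3} = (x - 4)^3.

{M1, M2}: invariant factors x - 4, (x - 4)^2.

{M3}: invariant factors x - 4, x - 4, x - 4.

Matrices are similar if and only if their invariant-factor lists agree; the partition into similarity classes is {M1, M2}, {M3}.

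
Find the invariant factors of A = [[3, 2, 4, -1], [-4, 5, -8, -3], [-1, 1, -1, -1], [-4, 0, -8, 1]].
(x - 3)^2(x - 1)^2

The Jordan structure of A has elementary divisors (x - 1)^2, (x - 3)^2. Arranging the block sizes at each eigenvalue in decreasing order and taking row products gives the invariant factors.

Invariant factors (smallest first, each dividing the next): (x - 3)^2(x - 1)^2.

Check: the last factor (x - 3)^2(x - 1)^2 is the minimal polynomial, and the product (x - 3)^2(x - 1)^2 is the characteristic polynomial.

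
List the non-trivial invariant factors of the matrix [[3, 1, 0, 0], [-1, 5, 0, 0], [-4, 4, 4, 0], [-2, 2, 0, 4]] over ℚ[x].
x - 4, x - 4, (x - 4)^2

The Jordan structure of A has elementary divisors (x - 4)^2, (x - 4), (x - 4). Arranging the block sizes at each eigenvalue in decreasing order and taking row products gives the invariant factors.

Invariant factors (smallest first, each dividing the next): x - 4, x - 4, (x - 4)^2.

Check: the last factor (x - 4)^2 is the minimal polynomial, and the product (x - 4)^4 is the characteristic polynomial.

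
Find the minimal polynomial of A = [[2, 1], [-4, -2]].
The characteristic polynomial factors as x^2. The minimal polynomial is ∏(x - λ)^{k_λ} where k_λ is the size of the largest Jordan block at λ.

For λ = 0: rank(A) = 1, and the largest Jordan block has size 2 (the smallest k with rank(A^k) = rank(A^(k+1))).

So m_A(x) = x^2.

m_A(x) = x^2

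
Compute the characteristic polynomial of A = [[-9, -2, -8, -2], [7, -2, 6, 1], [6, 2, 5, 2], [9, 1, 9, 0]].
χ_A(x) = (x + 1)^3(x + 3)

xI - A = [[x + 9, 2, 8, 2], [-7, x + 2, -6, -1], [-6, -2, x - 5, -2], [-9, -1, -9, x]].

Expanding det(xI - A) along the first row:
det(xI - A) = + (x + 9)·det([[x + 2, -6, -1], [-2, x - 5, -2], [-1, -9, x]]) - (2)·det([[-7, -6, -1], [-6, x - 5, -2], [-9, -9, x]]) + (8)·det([[-7, x + 2, -1], [-6, -2, -2], [-9, -1, x]]) - (2)·det([[-7, x + 2, -6], [-6, -2, x - 5], [-9, -1, -9]]).

Evaluating gives χ_A(x) = x^4 + 6x^3 + 12x^2 + 10x + 3 = (x + 1)^3(x + 3).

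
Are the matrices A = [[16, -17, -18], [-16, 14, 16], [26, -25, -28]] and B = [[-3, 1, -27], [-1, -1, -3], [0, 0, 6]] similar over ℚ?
Yes.

Two matrices over a field are similar if and only if they have the same invariant factors.

Both A and B have characteristic polynomial (x - 6)(x + 2)^2 and minimal polynomial (x - 6)(x + 2)^2. Computing further, both have invariant factors (x - 6)(x + 2)^2. Hence A and B are similar.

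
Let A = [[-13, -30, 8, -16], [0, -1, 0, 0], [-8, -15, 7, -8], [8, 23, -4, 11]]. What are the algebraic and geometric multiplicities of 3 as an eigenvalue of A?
algebraic multiplicity 2, geometric multiplicity 2

The characteristic polynomial is (x - 3)^2(x + 1)^2, so the factor x - 3 appears with exponent 2: the algebraic multiplicity is 2.

rank(A - 3I) = 2, so the eigenspace has dimension 4 - 2 = 2: the geometric multiplicity is 2.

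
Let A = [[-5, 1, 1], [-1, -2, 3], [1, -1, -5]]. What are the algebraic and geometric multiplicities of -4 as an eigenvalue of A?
algebraic multiplicity 3, geometric multiplicity 1

The characteristic polynomial is (x + 4)^3, so the factor x + 4 appears with exponent 3: the algebraic multiplicity is 3.

rank(A + 4I) = 2, so the eigenspace has dimension 3 - 2 = 1: the geometric multiplicity is 1.

Since 1 < 3, A is not diagonalizable.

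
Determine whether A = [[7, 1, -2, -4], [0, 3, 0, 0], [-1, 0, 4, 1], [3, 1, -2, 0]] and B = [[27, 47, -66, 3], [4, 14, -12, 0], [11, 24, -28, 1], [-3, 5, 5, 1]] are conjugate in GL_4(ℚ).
Yes.

Two matrices over a field are similar if and only if they have the same invariant factors.

Both A and B have characteristic polynomial (x - 4)^2(x - 3)^2 and minimal polynomial (x - 4)^2(x - 3)^2. Computing further, both have invariant factors (x - 4)^2(x - 3)^2. Hence A and B are similar.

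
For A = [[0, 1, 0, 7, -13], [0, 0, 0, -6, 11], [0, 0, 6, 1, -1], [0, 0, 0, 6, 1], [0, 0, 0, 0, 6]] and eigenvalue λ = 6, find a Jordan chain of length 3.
We seek v_1 ∈ ker((A - 6I)^3) \ ker((A - 6I)^2), then set v_{i+1} = (A - 6I) v_i.

One such chain is v_1 = [[-2, 2, 0, 0, 1]]^T, v_2 = [[1, -1, -1, 1, 0]]^T, v_3 = [[0, 0, 1, 0, 0]]^T. Check: (A - 6I) v_3 = [[0, 0, 0, 0, 0]]^T = 0.

v_1 = [[-2, 2, 0, 0, 1]]^T, v_2 = [[1, -1, -1, 1, 0]]^T, v_3 = [[0, 0, 1, 0, 0]]^T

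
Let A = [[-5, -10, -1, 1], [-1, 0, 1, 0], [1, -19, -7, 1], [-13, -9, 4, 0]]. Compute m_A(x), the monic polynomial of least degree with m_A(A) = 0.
m_A(x) = (x + 3)^2

The characteristic polynomial factors as (x + 3)^4. The minimal polynomial is ∏(x - λ)^{k_λ} where k_λ is the size of the largest Jordan block at λ.

For λ = -3: rank(A + 3I) = 2, and the largest Jordan block has size 2 (the smallest k with rank((A + 3I)^k) = rank((A + 3I)^(k+1))).

So m_A(x) = (x + 3)^2.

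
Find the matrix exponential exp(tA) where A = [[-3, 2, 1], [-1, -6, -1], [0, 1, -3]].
A has Jordan form J = [[-4, 1, 0], [0, -4, 1], [0, 0, -4]] with A = PJP^{-1}, so e^{tA} = P e^{tJ} P^{-1}.

For a Jordan block J_k(λ), e^{tJ_k(λ)} = e^{λt} · (I + tN + t^2 N^2/2! + ... + t^{k-1} N^{k-1}/(k-1)!) where N is the nilpotent superdiagonal part.

Assembling the blocks and conjugating back gives the entries of e^{tA} as shown above.

e^{tA} = [[(-t^2/2 + t + 1)*e^{-4*t}, t*(4 - t)*e^{-4*t}/2, t*e^{-4*t}], [t*(t - 2)*e^{-4*t}/2, (t^2 - 4*t + 2)*e^{-4*t}/2, -t*e^{-4*t}], [-t^2*e^{-4*t}/2, t*(2 - t)*e^{-4*t}/2, (t + 1)*e^{-4*t}]]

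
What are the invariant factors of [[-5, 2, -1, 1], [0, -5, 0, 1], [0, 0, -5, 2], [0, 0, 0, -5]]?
The Jordan structure of A has elementary divisors (x + 5)^2, (x + 5)^2. Arranging the block sizes at each eigenvalue in decreasing order and taking row products gives the invariant factors.

Invariant factors (smallest first, each dividing the next): (x + 5)^2, (x + 5)^2.

Check: the last factor (x + 5)^2 is the minimal polynomial, and the product (x + 5)^4 is the characteristic polynomial.

(x + 5)^2, (x + 5)^2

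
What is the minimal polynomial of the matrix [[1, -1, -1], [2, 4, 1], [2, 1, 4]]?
m_A(x) = (x - 3)^2

The characteristic polynomial factors as (x - 3)^3. The minimal polynomial is ∏(x - λ)^{k_λ} where k_λ is the size of the largest Jordan block at λ.

For λ = 3: rank(A - 3I) = 1, and the largest Jordan block has size 2 (the smallest k with rank((A - 3I)^k) = rank((A - 3I)^(k+1))).

So m_A(x) = (x - 3)^2.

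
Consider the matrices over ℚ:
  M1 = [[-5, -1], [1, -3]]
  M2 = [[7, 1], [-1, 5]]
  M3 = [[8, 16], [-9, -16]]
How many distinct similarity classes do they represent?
Characteristic polynomials: χ_{M1} = (x + 4)^2, χ_{M2} = (x - 6)^2, χ_{M3} = (x + 4)^2.

{M1, M3}: invariant factors (x + 4)^2.

{M2}: invariant factors (x - 6)^2.

Matrices are similar if and only if their invariant-factor lists agree; the partition into similarity classes is {M1, M3}, {M2}.

2 classes: {M1, M3}, {M2}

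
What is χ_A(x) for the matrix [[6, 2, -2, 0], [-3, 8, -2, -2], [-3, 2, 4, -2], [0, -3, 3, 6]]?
χ_A(x) = (x - 6)^4

xI - A = [[x - 6, -2, 2, 0], [3, x - 8, 2, 2], [3, -2, x - 4, 2], [0, 3, -3, x - 6]].

Expanding det(xI - A) along the first row:
det(xI - A) = + (x - 6)·det([[x - 8, 2, 2], [-2, x - 4, 2], [3, -3, x - 6]]) - (-2)·det([[3, 2, 2], [3, x - 4, 2], [0, -3, x - 6]]) + (2)·det([[3, x - 8, 2], [3, -2, 2], [0, 3, x - 6]]) - (0)·det([[3, x - 8, 2], [3, -2, x - 4], [0, 3, -3]]).

Evaluating gives χ_A(x) = x^4 - 24x^3 + 216x^2 - 864x + 1296 = (x - 6)^4.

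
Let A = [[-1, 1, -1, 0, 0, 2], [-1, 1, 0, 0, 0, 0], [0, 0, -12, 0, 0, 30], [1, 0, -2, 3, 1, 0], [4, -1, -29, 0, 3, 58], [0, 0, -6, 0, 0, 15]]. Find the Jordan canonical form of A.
The characteristic polynomial is det(xI - A) = x^3(x - 3)^3, so the eigenvalues are 0 (algebraic multiplicity 3), 3 (algebraic multiplicity 3).

For λ = 0: rank(A) = 5, rank(A^2) = 4, rank(A^3) = 3. The eigenspace has dimension 6 - 5 = 1, so there is 1 Jordan block; the rank sequence gives block sizes [3].

For λ = 3: rank(A - 3I) = 4, rank((A - 3I)^2) = 3. The eigenspace has dimension 6 - 4 = 2, so there are 2 Jordan blocks; the rank sequence gives block sizes [2, 1].

Assembling the blocks gives the Jordan form J above.

J = [[0, 1, 0, 0, 0, 0], [0, 0, 1, 0, 0, 0], [0, 0, 0, 0, 0, 0], [0, 0, 0, 3, 1, 0], [0, 0, 0, 0, 3, 0], [0, 0, 0, 0, 0, 3]]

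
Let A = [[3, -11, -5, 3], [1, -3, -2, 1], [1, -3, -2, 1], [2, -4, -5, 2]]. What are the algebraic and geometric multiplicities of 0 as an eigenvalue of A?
The characteristic polynomial is x^4, so the factor x appears with exponent 4: the algebraic multiplicity is 4.

rank(A) = 2, so the eigenspace has dimension 4 - 2 = 2: the geometric multiplicity is 2.

Since 2 < 4, A is not diagonalizable.

algebraic multiplicity 4, geometric multiplicity 2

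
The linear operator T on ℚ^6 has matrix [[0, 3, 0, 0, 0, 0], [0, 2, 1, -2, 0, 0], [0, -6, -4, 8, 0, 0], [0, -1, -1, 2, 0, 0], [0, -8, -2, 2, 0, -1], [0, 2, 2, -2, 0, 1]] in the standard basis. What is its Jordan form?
J = [[0, 1, 0, 0, 0, 0], [0, 0, 1, 0, 0, 0], [0, 0, 0, 0, 0, 0], [0, 0, 0, 0, 0, 0], [0, 0, 0, 0, 0, 0], [0, 0, 0, 0, 0, 1]]

The characteristic polynomial is det(xI - A) = x^5(x - 1), so the eigenvalues are 0 (algebraic multiplicity 5), 1 (algebraic multiplicity 1).

For λ = 0: rank(A) = 3, rank(A^2) = 2, rank(A^3) = 1. The eigenspace has dimension 6 - 3 = 3, so there are 3 Jordan blocks; the rank sequence gives block sizes [3, 1, 1].

For λ = 1: algebraic multiplicity 1 gives one 1×1 block.

Assembling the blocks gives the Jordan form J above.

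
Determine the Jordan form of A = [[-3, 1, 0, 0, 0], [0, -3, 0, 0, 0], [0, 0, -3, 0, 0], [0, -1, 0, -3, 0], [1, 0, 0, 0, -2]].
J = [[-3, 1, 0, 0, 0], [0, -3, 0, 0, 0], [0, 0, -3, 0, 0], [0, 0, 0, -3, 0], [0, 0, 0, 0, -2]]

The characteristic polynomial is det(xI - A) = (x + 2)(x + 3)^4, so the eigenvalues are -3 (algebraic multiplicity 4), -2 (algebraic multiplicity 1).

For λ = -3: rank(A + 3I) = 2, rank((A + 3I)^2) = 1. The eigenspace has dimension 5 - 2 = 3, so there are 3 Jordan blocks; the rank sequence gives block sizes [2, 1, 1].

For λ = -2: algebraic multiplicity 1 gives one 1×1 block.

Assembling the blocks gives the Jordan form J above.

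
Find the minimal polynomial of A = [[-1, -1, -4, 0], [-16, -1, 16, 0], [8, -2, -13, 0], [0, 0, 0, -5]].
The characteristic polynomial factors as (x + 5)^4. The minimal polynomial is ∏(x - λ)^{k_λ} where k_λ is the size of the largest Jordan block at λ.

For λ = -5: rank(A + 5I) = 1, and the largest Jordan block has size 2 (the smallest k with rank((A + 5I)^k) = rank((A + 5I)^(k+1))).

So m_A(x) = (x + 5)^2.

m_A(x) = (x + 5)^2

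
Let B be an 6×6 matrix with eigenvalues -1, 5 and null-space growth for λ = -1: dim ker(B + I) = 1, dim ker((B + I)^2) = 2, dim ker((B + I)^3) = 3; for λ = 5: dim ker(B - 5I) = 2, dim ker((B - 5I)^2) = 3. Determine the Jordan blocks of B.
λ = -1: successive nullity increments [1, 1, 1] count blocks of size ≥ k; block sizes are [3].
λ = 5: successive nullity increments [2, 1] count blocks of size ≥ k; block sizes are [2, 1].

Jordan blocks: (-1, 3), (5, 2), (5, 1)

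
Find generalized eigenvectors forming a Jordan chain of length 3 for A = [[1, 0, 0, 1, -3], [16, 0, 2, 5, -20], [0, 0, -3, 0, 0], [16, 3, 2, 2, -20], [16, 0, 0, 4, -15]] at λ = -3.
We seek v_1 ∈ ker((A + 3I)^3) \ ker((A + 3I)^2), then set v_{i+1} = (A + 3I) v_i.

One such chain is v_1 = [[0, -2, 1, -3, -1]]^T, v_2 = [[0, 1, 0, 1, 0]]^T, v_3 = [[1, 8, 0, 8, 4]]^T. Check: (A + 3I) v_3 = [[0, 0, 0, 0, 0]]^T = 0.

v_1 = [[0, -2, 1, -3, -1]]^T, v_2 = [[0, 1, 0, 1, 0]]^T, v_3 = [[1, 8, 0, 8, 4]]^T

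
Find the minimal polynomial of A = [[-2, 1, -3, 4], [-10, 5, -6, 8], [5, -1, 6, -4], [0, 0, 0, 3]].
m_A(x) = (x - 3)^2

The characteristic polynomial factors as (x - 3)^4. The minimal polynomial is ∏(x - λ)^{k_λ} where k_λ is the size of the largest Jordan block at λ.

For λ = 3: rank(A - 3I) = 1, and the largest Jordan block has size 2 (the smallest k with rank((A - 3I)^k) = rank((A - 3I)^(k+1))).

So m_A(x) = (x - 3)^2.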